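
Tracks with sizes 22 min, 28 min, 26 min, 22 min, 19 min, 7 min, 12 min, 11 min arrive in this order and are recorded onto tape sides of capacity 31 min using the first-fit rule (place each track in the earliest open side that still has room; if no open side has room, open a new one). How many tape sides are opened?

  22 → side 1 (new)  [load 22/31]
  28 → side 2 (new)  [load 28/31]
  26 → side 3 (new)  [load 26/31]
  22 → side 4 (new)  [load 22/31]
  19 → side 5 (new)  [load 19/31]
  7 → side 1  [load 29/31]
  12 → side 5  [load 31/31]
  11 → side 6 (new)  [load 11/31]
6 tape sides opened.

6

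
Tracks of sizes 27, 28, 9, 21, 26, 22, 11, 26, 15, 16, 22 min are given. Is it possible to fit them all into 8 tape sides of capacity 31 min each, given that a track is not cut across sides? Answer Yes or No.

No

Total = 223 min; ⌈223/31⌉ = 8.
The bound of 8 does not rule out 8, but exhaustive search shows no assignment into 8 tape sides of capacity 31 min exists — the minimum is 9.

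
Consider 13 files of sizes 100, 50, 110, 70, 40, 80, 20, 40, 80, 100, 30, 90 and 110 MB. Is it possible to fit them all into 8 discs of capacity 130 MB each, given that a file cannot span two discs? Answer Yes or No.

A valid assignment using 8 discs:
  disc 1: 110 + 20 = 130
  disc 2: 110 = 110
  disc 3: 100 + 30 = 130
  disc 4: 100 = 100
  disc 5: 90 + 40 = 130
  disc 6: 80 + 50 = 130
  disc 7: 80 + 40 = 120
  disc 8: 70 = 70
Every load is within 130 MB, so 8 discs suffice.

Yes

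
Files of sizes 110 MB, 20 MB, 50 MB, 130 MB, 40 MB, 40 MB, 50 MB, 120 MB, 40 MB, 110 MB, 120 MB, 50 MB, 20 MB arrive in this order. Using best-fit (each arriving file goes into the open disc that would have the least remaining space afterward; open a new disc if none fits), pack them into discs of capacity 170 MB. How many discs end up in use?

  110 → disc 1 (new)  [load 110/170]
  20 → disc 1  [load 130/170]
  50 → disc 2 (new)  [load 50/170]
  130 → disc 3 (new)  [load 130/170]
  40 → disc 1  [load 170/170]
  40 → disc 3  [load 170/170]
  50 → disc 2  [load 100/170]
  120 → disc 4 (new)  [load 120/170]
  40 → disc 4  [load 160/170]
  110 → disc 5 (new)  [load 110/170]
  120 → disc 6 (new)  [load 120/170]
  50 → disc 6  [load 170/170]
  20 → disc 5  [load 130/170]
6 discs opened.

6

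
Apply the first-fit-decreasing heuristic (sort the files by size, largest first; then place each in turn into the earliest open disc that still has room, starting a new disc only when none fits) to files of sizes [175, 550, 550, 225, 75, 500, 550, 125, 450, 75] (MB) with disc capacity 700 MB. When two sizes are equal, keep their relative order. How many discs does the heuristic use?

Sorted descending: 550, 550, 550, 500, 450, 225, 175, 125, 75, 75.
  550 → disc 1 (new)  [load 550/700]
  550 → disc 2 (new)  [load 550/700]
  550 → disc 3 (new)  [load 550/700]
  500 → disc 4 (new)  [load 500/700]
  450 → disc 5 (new)  [load 450/700]
  225 → disc 5  [load 675/700]
  175 → disc 4  [load 675/700]
  125 → disc 1  [load 675/700]
  75 → disc 2  [load 625/700]
  75 → disc 2  [load 700/700]
5 discs opened.

5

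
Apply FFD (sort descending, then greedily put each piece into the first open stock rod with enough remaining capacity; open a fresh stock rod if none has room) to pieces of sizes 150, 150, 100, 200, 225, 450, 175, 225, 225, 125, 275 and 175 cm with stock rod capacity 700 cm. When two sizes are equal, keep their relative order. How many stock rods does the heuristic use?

Sorted descending: 450, 275, 225, 225, 225, 200, 175, 175, 150, 150, 125, 100.
  450 → stock rod 1 (new)  [load 450/700]
  275 → stock rod 2 (new)  [load 275/700]
  225 → stock rod 1  [load 675/700]
  225 → stock rod 2  [load 500/700]
  225 → stock rod 3 (new)  [load 225/700]
  200 → stock rod 2  [load 700/700]
  175 → stock rod 3  [load 400/700]
  175 → stock rod 3  [load 575/700]
  150 → stock rod 4 (new)  [load 150/700]
  150 → stock rod 4  [load 300/700]
  125 → stock rod 3  [load 700/700]
  100 → stock rod 4  [load 400/700]
4 stock rods opened.

4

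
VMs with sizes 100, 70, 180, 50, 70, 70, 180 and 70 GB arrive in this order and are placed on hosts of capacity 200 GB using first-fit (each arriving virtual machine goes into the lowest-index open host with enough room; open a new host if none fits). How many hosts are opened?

5

  100 → host 1 (new)  [load 100/200]
  70 → host 1  [load 170/200]
  180 → host 2 (new)  [load 180/200]
  50 → host 3 (new)  [load 50/200]
  70 → host 3  [load 120/200]
  70 → host 3  [load 190/200]
  180 → host 4 (new)  [load 180/200]
  70 → host 5 (new)  [load 70/200]
5 hosts opened.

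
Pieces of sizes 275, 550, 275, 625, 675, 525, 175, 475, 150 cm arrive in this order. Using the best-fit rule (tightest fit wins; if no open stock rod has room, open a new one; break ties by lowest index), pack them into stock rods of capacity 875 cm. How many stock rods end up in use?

  275 → stock rod 1 (new)  [load 275/875]
  550 → stock rod 1  [load 825/875]
  275 → stock rod 2 (new)  [load 275/875]
  625 → stock rod 3 (new)  [load 625/875]
  675 → stock rod 4 (new)  [load 675/875]
  525 → stock rod 2  [load 800/875]
  175 → stock rod 4  [load 850/875]
  475 → stock rod 5 (new)  [load 475/875]
  150 → stock rod 3  [load 775/875]
5 stock rods opened.

5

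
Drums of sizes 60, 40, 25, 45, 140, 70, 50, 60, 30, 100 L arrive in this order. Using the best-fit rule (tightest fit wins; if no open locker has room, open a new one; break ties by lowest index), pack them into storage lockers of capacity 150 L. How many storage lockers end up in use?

  60 → locker 1 (new)  [load 60/150]
  40 → locker 1  [load 100/150]
  25 → locker 1  [load 125/150]
  45 → locker 2 (new)  [load 45/150]
  140 → locker 3 (new)  [load 140/150]
  70 → locker 2  [load 115/150]
  50 → locker 4 (new)  [load 50/150]
  60 → locker 4  [load 110/150]
  30 → locker 2  [load 145/150]
  100 → locker 5 (new)  [load 100/150]
5 storage lockers opened.

5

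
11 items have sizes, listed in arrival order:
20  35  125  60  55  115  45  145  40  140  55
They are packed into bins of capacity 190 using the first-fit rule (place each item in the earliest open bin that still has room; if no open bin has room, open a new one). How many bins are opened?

6

  20 → bin 1 (new)  [load 20/190]
  35 → bin 1  [load 55/190]
  125 → bin 1  [load 180/190]
  60 → bin 2 (new)  [load 60/190]
  55 → bin 2  [load 115/190]
  115 → bin 3 (new)  [load 115/190]
  45 → bin 2  [load 160/190]
  145 → bin 4 (new)  [load 145/190]
  40 → bin 3  [load 155/190]
  140 → bin 5 (new)  [load 140/190]
  55 → bin 6 (new)  [load 55/190]
6 bins opened.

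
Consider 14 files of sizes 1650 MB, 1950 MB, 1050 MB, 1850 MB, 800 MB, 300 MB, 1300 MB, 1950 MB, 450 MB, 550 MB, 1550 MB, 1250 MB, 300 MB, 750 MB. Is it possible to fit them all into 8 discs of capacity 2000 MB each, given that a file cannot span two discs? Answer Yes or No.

No

Total = 15700 MB; ⌈15700/2000⌉ = 8.
The bound of 8 does not rule out 8, but exhaustive search shows no assignment into 8 discs of capacity 2000 MB exists — the minimum is 9.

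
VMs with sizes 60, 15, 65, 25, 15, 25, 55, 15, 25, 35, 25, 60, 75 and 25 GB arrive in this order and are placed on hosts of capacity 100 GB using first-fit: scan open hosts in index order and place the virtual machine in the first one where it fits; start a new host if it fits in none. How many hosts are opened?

  60 → host 1 (new)  [load 60/100]
  15 → host 1  [load 75/100]
  65 → host 2 (new)  [load 65/100]
  25 → host 1  [load 100/100]
  15 → host 2  [load 80/100]
  25 → host 3 (new)  [load 25/100]
  55 → host 3  [load 80/100]
  15 → host 2  [load 95/100]
  25 → host 4 (new)  [load 25/100]
  35 → host 4  [load 60/100]
  25 → host 4  [load 85/100]
  60 → host 5 (new)  [load 60/100]
  75 → host 6 (new)  [load 75/100]
  25 → host 5  [load 85/100]
6 hosts opened.

6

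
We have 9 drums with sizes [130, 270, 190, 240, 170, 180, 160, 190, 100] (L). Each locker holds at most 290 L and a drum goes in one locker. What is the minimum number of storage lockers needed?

7

Total = 270 + 240 + 190 + 190 + 180 + 170 + 160 + 130 + 100 = 1630 L.
Lower bound: ⌈1630/290⌉ = 6 storage lockers.
Also, 7 drums each exceed 145 L, and no two of those can share a locker, so at least 7 storage lockers are needed.
A packing using 7 storage lockers:
  locker 1: 270 = 270
  locker 2: 240 = 240
  locker 3: 190 + 100 = 290
  locker 4: 190 = 190
  locker 5: 180 = 180
  locker 6: 170 = 170
  locker 7: 160 + 130 = 290
This matches the lower bound, so 7 is optimal.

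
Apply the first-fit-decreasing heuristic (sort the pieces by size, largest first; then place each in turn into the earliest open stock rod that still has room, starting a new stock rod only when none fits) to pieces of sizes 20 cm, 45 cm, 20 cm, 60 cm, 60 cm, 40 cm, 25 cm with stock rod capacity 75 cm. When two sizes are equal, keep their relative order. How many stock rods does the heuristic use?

Sorted descending: 60, 60, 45, 40, 25, 20, 20.
  60 → stock rod 1 (new)  [load 60/75]
  60 → stock rod 2 (new)  [load 60/75]
  45 → stock rod 3 (new)  [load 45/75]
  40 → stock rod 4 (new)  [load 40/75]
  25 → stock rod 3  [load 70/75]
  20 → stock rod 4  [load 60/75]
  20 → stock rod 5 (new)  [load 20/75]
5 stock rods opened.

5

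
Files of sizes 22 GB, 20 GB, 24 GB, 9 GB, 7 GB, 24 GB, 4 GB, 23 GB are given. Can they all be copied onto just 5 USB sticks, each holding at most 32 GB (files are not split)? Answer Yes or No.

A valid assignment using 5 USB sticks:
  USB stick 1: 24 + 7 = 31
  USB stick 2: 24 + 4 = 28
  USB stick 3: 23 + 9 = 32
  USB stick 4: 22 = 22
  USB stick 5: 20 = 20
Every load is within 32 GB, so 5 USB sticks suffice.

Yes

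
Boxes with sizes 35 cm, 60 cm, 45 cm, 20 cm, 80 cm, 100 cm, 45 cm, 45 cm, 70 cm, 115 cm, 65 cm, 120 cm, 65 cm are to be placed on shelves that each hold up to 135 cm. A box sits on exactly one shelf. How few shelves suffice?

Total = 120 + 115 + 100 + 80 + 70 + 65 + 65 + 60 + 45 + 45 + 45 + 35 + 20 = 865 cm.
Lower bound: ⌈865/135⌉ = 7 shelves.
A packing using 7 shelves:
  shelf 1: 120 = 120
  shelf 2: 115 + 20 = 135
  shelf 3: 100 + 35 = 135
  shelf 4: 80 + 45 = 125
  shelf 5: 70 + 65 = 135
  shelf 6: 65 + 60 = 125
  shelf 7: 45 + 45 = 90
This matches the lower bound, so 7 is optimal.

7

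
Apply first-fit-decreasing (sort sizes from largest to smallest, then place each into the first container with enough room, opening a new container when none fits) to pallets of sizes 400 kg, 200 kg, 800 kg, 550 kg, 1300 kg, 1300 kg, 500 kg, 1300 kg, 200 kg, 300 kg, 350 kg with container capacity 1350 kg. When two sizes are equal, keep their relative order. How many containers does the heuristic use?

6

Sorted descending: 1300, 1300, 1300, 800, 550, 500, 400, 350, 300, 200, 200.
  1300 → container 1 (new)  [load 1300/1350]
  1300 → container 2 (new)  [load 1300/1350]
  1300 → container 3 (new)  [load 1300/1350]
  800 → container 4 (new)  [load 800/1350]
  550 → container 4  [load 1350/1350]
  500 → container 5 (new)  [load 500/1350]
  400 → container 5  [load 900/1350]
  350 → container 5  [load 1250/1350]
  300 → container 6 (new)  [load 300/1350]
  200 → container 6  [load 500/1350]
  200 → container 6  [load 700/1350]
6 containers opened.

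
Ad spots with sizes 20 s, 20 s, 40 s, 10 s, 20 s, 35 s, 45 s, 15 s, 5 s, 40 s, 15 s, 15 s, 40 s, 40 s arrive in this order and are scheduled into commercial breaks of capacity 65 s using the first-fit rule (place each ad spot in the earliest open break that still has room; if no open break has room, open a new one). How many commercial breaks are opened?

  20 → break 1 (new)  [load 20/65]
  20 → break 1  [load 40/65]
  40 → break 2 (new)  [load 40/65]
  10 → break 1  [load 50/65]
  20 → break 2  [load 60/65]
  35 → break 3 (new)  [load 35/65]
  45 → break 4 (new)  [load 45/65]
  15 → break 1  [load 65/65]
  5 → break 2  [load 65/65]
  40 → break 5 (new)  [load 40/65]
  15 → break 3  [load 50/65]
  15 → break 3  [load 65/65]
  40 → break 6 (new)  [load 40/65]
  40 → break 7 (new)  [load 40/65]
7 commercial breaks opened.

7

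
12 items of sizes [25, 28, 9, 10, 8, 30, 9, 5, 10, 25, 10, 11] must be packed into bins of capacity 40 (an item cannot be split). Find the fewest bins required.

Total = 30 + 28 + 25 + 25 + 11 + 10 + 10 + 10 + 9 + 9 + 8 + 5 = 180.
Lower bound: ⌈180/40⌉ = 5 bins.
A packing using 5 bins:
  bin 1: 30 + 10 = 40
  bin 2: 28 + 11 = 39
  bin 3: 25 + 10 + 5 = 40
  bin 4: 25 + 10 = 35
  bin 5: 9 + 9 + 8 = 26
This matches the lower bound, so 5 is optimal.

5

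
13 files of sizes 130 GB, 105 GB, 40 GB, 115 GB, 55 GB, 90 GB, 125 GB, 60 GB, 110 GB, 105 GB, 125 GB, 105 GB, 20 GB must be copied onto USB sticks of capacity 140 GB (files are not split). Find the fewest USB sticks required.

Total = 130 + 125 + 125 + 115 + 110 + 105 + 105 + 105 + 90 + 60 + 55 + 40 + 20 = 1185 GB.
Lower bound: ⌈1185/140⌉ = 9 USB sticks.
A packing using 10 USB sticks:
  USB stick 1: 130 = 130
  USB stick 2: 125 = 125
  USB stick 3: 125 = 125
  USB stick 4: 115 + 20 = 135
  USB stick 5: 110 = 110
  USB stick 6: 105 = 105
  USB stick 7: 105 = 105
  USB stick 8: 105 = 105
  USB stick 9: 90 + 40 = 130
  USB stick 10: 60 + 55 = 115
No arrangement into 9 USB sticks stays within capacity, so 10 is optimal.

10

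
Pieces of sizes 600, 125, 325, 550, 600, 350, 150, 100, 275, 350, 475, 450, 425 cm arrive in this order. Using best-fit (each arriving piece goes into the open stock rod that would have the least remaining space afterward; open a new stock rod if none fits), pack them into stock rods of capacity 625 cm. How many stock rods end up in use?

9

  600 → stock rod 1 (new)  [load 600/625]
  125 → stock rod 2 (new)  [load 125/625]
  325 → stock rod 2  [load 450/625]
  550 → stock rod 3 (new)  [load 550/625]
  600 → stock rod 4 (new)  [load 600/625]
  350 → stock rod 5 (new)  [load 350/625]
  150 → stock rod 2  [load 600/625]
  100 → stock rod 5  [load 450/625]
  275 → stock rod 6 (new)  [load 275/625]
  350 → stock rod 6  [load 625/625]
  475 → stock rod 7 (new)  [load 475/625]
  450 → stock rod 8 (new)  [load 450/625]
  425 → stock rod 9 (new)  [load 425/625]
9 stock rods opened.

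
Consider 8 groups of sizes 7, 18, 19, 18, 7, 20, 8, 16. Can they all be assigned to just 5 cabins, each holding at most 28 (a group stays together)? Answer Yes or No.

A valid assignment using 5 cabins:
  cabin 1: 20 + 8 = 28
  cabin 2: 19 + 7 = 26
  cabin 3: 18 + 7 = 25
  cabin 4: 18 = 18
  cabin 5: 16 = 16
Every load is within 28, so 5 cabins suffice.

Yes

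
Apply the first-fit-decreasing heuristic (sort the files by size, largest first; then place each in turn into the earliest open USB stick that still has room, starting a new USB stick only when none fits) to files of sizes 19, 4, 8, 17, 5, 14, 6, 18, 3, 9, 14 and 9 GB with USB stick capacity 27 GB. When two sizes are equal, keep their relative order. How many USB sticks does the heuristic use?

5

Sorted descending: 19, 18, 17, 14, 14, 9, 9, 8, 6, 5, 4, 3.
  19 → USB stick 1 (new)  [load 19/27]
  18 → USB stick 2 (new)  [load 18/27]
  17 → USB stick 3 (new)  [load 17/27]
  14 → USB stick 4 (new)  [load 14/27]
  14 → USB stick 5 (new)  [load 14/27]
  9 → USB stick 2  [load 27/27]
  9 → USB stick 3  [load 26/27]
  8 → USB stick 1  [load 27/27]
  6 → USB stick 4  [load 20/27]
  5 → USB stick 4  [load 25/27]
  4 → USB stick 5  [load 18/27]
  3 → USB stick 5  [load 21/27]
5 USB sticks opened.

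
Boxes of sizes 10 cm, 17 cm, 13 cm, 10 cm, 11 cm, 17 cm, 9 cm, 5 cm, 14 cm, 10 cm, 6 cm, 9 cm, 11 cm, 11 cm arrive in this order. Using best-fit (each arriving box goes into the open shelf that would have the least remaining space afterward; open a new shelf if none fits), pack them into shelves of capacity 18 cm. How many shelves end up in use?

  10 → shelf 1 (new)  [load 10/18]
  17 → shelf 2 (new)  [load 17/18]
  13 → shelf 3 (new)  [load 13/18]
  10 → shelf 4 (new)  [load 10/18]
  11 → shelf 5 (new)  [load 11/18]
  17 → shelf 6 (new)  [load 17/18]
  9 → shelf 7 (new)  [load 9/18]
  5 → shelf 3  [load 18/18]
  14 → shelf 8 (new)  [load 14/18]
  10 → shelf 9 (new)  [load 10/18]
  6 → shelf 5  [load 17/18]
  9 → shelf 7  [load 18/18]
  11 → shelf 10 (new)  [load 11/18]
  11 → shelf 11 (new)  [load 11/18]
11 shelves opened.

11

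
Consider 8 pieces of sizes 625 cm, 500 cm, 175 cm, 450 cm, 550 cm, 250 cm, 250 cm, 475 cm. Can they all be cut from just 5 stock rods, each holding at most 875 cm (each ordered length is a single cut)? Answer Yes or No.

A valid assignment using 5 stock rods:
  stock rod 1: 625 + 250 = 875
  stock rod 2: 550 + 250 = 800
  stock rod 3: 500 + 175 = 675
  stock rod 4: 475 = 475
  stock rod 5: 450 = 450
Every load is within 875 cm, so 5 stock rods suffice.

Yes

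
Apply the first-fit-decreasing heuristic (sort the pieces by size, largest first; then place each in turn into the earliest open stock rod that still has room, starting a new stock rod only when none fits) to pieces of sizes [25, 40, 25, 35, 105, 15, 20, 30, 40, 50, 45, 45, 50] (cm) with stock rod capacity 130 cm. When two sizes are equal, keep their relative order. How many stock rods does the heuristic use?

Sorted descending: 105, 50, 50, 45, 45, 40, 40, 35, 30, 25, 25, 20, 15.
  105 → stock rod 1 (new)  [load 105/130]
  50 → stock rod 2 (new)  [load 50/130]
  50 → stock rod 2  [load 100/130]
  45 → stock rod 3 (new)  [load 45/130]
  45 → stock rod 3  [load 90/130]
  40 → stock rod 3  [load 130/130]
  40 → stock rod 4 (new)  [load 40/130]
  35 → stock rod 4  [load 75/130]
  30 → stock rod 2  [load 130/130]
  25 → stock rod 1  [load 130/130]
  25 → stock rod 4  [load 100/130]
  20 → stock rod 4  [load 120/130]
  15 → stock rod 5 (new)  [load 15/130]
5 stock rods opened.

5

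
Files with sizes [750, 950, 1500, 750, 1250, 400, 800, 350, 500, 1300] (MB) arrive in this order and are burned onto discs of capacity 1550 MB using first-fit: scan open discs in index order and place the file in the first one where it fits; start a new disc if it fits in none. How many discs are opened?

7

  750 → disc 1 (new)  [load 750/1550]
  950 → disc 2 (new)  [load 950/1550]
  1500 → disc 3 (new)  [load 1500/1550]
  750 → disc 1  [load 1500/1550]
  1250 → disc 4 (new)  [load 1250/1550]
  400 → disc 2  [load 1350/1550]
  800 → disc 5 (new)  [load 800/1550]
  350 → disc 5  [load 1150/1550]
  500 → disc 6 (new)  [load 500/1550]
  1300 → disc 7 (new)  [load 1300/1550]
7 discs opened.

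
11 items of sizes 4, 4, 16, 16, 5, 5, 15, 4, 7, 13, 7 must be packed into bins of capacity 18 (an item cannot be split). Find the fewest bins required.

Total = 16 + 16 + 15 + 13 + 7 + 7 + 5 + 5 + 4 + 4 + 4 = 96.
Lower bound: ⌈96/18⌉ = 6 bins.
A packing using 6 bins:
  bin 1: 16 = 16
  bin 2: 16 = 16
  bin 3: 15 = 15
  bin 4: 13 + 5 = 18
  bin 5: 7 + 7 + 4 = 18
  bin 6: 5 + 4 + 4 = 13
This matches the lower bound, so 6 is optimal.

6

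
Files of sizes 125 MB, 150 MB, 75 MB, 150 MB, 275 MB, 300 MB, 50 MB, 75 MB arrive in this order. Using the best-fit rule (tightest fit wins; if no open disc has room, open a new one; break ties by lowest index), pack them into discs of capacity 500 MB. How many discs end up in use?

  125 → disc 1 (new)  [load 125/500]
  150 → disc 1  [load 275/500]
  75 → disc 1  [load 350/500]
  150 → disc 1  [load 500/500]
  275 → disc 2 (new)  [load 275/500]
  300 → disc 3 (new)  [load 300/500]
  50 → disc 3  [load 350/500]
  75 → disc 3  [load 425/500]
3 discs opened.

3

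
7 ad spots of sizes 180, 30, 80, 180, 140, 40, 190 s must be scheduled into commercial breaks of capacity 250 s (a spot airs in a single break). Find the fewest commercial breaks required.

Total = 190 + 180 + 180 + 140 + 80 + 40 + 30 = 840 s.
Lower bound: ⌈840/250⌉ = 4 commercial breaks.
A packing using 4 commercial breaks:
  break 1: 190 + 40 = 230
  break 2: 180 + 30 = 210
  break 3: 180 = 180
  break 4: 140 + 80 = 220
This matches the lower bound, so 4 is optimal.

4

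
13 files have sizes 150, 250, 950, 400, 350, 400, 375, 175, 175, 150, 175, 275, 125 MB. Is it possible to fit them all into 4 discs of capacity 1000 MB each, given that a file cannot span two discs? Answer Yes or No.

A valid assignment using 4 discs:
  disc 1: 950 = 950
  disc 2: 400 + 350 + 250 = 1000
  disc 3: 400 + 275 + 175 + 150 = 1000
  disc 4: 375 + 175 + 175 + 150 + 125 = 1000
Every load is within 1000 MB, so 4 discs suffice.

Yes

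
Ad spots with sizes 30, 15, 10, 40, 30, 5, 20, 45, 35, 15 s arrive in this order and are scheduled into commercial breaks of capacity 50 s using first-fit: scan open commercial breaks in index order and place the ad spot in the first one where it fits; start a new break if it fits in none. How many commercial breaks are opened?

  30 → break 1 (new)  [load 30/50]
  15 → break 1  [load 45/50]
  10 → break 2 (new)  [load 10/50]
  40 → break 2  [load 50/50]
  30 → break 3 (new)  [load 30/50]
  5 → break 1  [load 50/50]
  20 → break 3  [load 50/50]
  45 → break 4 (new)  [load 45/50]
  35 → break 5 (new)  [load 35/50]
  15 → break 5  [load 50/50]
5 commercial breaks opened.

5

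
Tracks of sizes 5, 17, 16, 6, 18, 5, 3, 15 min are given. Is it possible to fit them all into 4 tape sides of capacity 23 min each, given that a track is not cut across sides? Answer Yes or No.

A valid assignment using 4 tape sides:
  side 1: 18 + 5 = 23
  side 2: 17 + 6 = 23
  side 3: 16 + 5 = 21
  side 4: 15 + 3 = 18
Every load is within 23 min, so 4 tape sides suffice.

Yes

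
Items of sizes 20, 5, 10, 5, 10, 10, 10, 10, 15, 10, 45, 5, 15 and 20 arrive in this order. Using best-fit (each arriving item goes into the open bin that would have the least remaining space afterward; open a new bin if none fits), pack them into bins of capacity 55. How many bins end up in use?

  20 → bin 1 (new)  [load 20/55]
  5 → bin 1  [load 25/55]
  10 → bin 1  [load 35/55]
  5 → bin 1  [load 40/55]
  10 → bin 1  [load 50/55]
  10 → bin 2 (new)  [load 10/55]
  10 → bin 2  [load 20/55]
  10 → bin 2  [load 30/55]
  15 → bin 2  [load 45/55]
  10 → bin 2  [load 55/55]
  45 → bin 3 (new)  [load 45/55]
  5 → bin 1  [load 55/55]
  15 → bin 4 (new)  [load 15/55]
  20 → bin 4  [load 35/55]
4 bins opened.

4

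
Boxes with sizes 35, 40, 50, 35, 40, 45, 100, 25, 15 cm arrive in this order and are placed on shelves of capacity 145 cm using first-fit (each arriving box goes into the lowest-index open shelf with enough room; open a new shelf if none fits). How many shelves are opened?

3

  35 → shelf 1 (new)  [load 35/145]
  40 → shelf 1  [load 75/145]
  50 → shelf 1  [load 125/145]
  35 → shelf 2 (new)  [load 35/145]
  40 → shelf 2  [load 75/145]
  45 → shelf 2  [load 120/145]
  100 → shelf 3 (new)  [load 100/145]
  25 → shelf 2  [load 145/145]
  15 → shelf 1  [load 140/145]
3 shelves opened.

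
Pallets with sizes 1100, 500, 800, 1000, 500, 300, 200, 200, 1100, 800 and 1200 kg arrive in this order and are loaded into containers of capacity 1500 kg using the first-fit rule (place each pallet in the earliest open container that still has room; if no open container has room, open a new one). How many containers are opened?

6

  1100 → container 1 (new)  [load 1100/1500]
  500 → container 2 (new)  [load 500/1500]
  800 → container 2  [load 1300/1500]
  1000 → container 3 (new)  [load 1000/1500]
  500 → container 3  [load 1500/1500]
  300 → container 1  [load 1400/1500]
  200 → container 2  [load 1500/1500]
  200 → container 4 (new)  [load 200/1500]
  1100 → container 4  [load 1300/1500]
  800 → container 5 (new)  [load 800/1500]
  1200 → container 6 (new)  [load 1200/1500]
6 containers opened.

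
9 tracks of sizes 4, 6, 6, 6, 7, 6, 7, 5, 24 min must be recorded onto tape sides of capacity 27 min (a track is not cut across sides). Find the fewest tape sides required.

3

Total = 24 + 7 + 7 + 6 + 6 + 6 + 6 + 5 + 4 = 71 min.
Lower bound: ⌈71/27⌉ = 3 tape sides.
A packing using 3 tape sides:
  side 1: 24 = 24
  side 2: 7 + 7 + 6 + 6 = 26
  side 3: 6 + 6 + 5 + 4 = 21
This matches the lower bound, so 3 is optimal.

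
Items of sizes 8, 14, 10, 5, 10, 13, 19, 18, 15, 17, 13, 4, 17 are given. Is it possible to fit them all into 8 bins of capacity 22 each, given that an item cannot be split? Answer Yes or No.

Total = 163; ⌈163/22⌉ = 8.
The bound of 8 does not rule out 8, but exhaustive search shows no assignment into 8 bins of capacity 22 exists — the minimum is 9.

No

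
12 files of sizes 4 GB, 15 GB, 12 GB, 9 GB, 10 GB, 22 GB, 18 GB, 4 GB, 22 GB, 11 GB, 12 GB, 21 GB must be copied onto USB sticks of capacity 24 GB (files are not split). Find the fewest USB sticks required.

8

Total = 22 + 22 + 21 + 18 + 15 + 12 + 12 + 11 + 10 + 9 + 4 + 4 = 160 GB.
Lower bound: ⌈160/24⌉ = 7 USB sticks.
A packing using 8 USB sticks:
  USB stick 1: 22 = 22
  USB stick 2: 22 = 22
  USB stick 3: 21 = 21
  USB stick 4: 18 + 4 = 22
  USB stick 5: 15 + 9 = 24
  USB stick 6: 12 + 12 = 24
  USB stick 7: 11 + 10 = 21
  USB stick 8: 4 = 4
No arrangement into 7 USB sticks stays within capacity, so 8 is optimal.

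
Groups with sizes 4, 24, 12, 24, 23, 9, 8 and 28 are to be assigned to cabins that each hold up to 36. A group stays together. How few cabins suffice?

4

Total = 28 + 24 + 24 + 23 + 12 + 9 + 8 + 4 = 132.
Lower bound: ⌈132/36⌉ = 4 cabins.
A packing using 4 cabins:
  cabin 1: 28 + 8 = 36
  cabin 2: 24 + 12 = 36
  cabin 3: 24 + 9 = 33
  cabin 4: 23 + 4 = 27
This matches the lower bound, so 4 is optimal.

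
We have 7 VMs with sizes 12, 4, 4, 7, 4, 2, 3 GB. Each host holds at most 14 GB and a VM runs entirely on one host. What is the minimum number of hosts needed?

Total = 12 + 7 + 4 + 4 + 4 + 3 + 2 = 36 GB.
Lower bound: ⌈36/14⌉ = 3 hosts.
A packing using 3 hosts:
  host 1: 12 + 2 = 14
  host 2: 7 + 4 + 3 = 14
  host 3: 4 + 4 = 8
This matches the lower bound, so 3 is optimal.

3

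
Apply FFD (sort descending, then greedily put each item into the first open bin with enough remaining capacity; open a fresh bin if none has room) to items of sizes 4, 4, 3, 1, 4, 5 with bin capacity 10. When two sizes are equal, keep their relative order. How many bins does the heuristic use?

Sorted descending: 5, 4, 4, 4, 3, 1.
  5 → bin 1 (new)  [load 5/10]
  4 → bin 1  [load 9/10]
  4 → bin 2 (new)  [load 4/10]
  4 → bin 2  [load 8/10]
  3 → bin 3 (new)  [load 3/10]
  1 → bin 1  [load 10/10]
3 bins opened.

3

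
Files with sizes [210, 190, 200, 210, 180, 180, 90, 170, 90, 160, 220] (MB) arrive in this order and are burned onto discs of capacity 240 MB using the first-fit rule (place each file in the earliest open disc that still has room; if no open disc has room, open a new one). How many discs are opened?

10

  210 → disc 1 (new)  [load 210/240]
  190 → disc 2 (new)  [load 190/240]
  200 → disc 3 (new)  [load 200/240]
  210 → disc 4 (new)  [load 210/240]
  180 → disc 5 (new)  [load 180/240]
  180 → disc 6 (new)  [load 180/240]
  90 → disc 7 (new)  [load 90/240]
  170 → disc 8 (new)  [load 170/240]
  90 → disc 7  [load 180/240]
  160 → disc 9 (new)  [load 160/240]
  220 → disc 10 (new)  [load 220/240]
10 discs opened.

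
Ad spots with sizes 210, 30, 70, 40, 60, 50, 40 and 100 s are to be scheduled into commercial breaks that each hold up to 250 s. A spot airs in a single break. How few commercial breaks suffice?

Total = 210 + 100 + 70 + 60 + 50 + 40 + 40 + 30 = 600 s.
Lower bound: ⌈600/250⌉ = 3 commercial breaks.
A packing using 3 commercial breaks:
  break 1: 210 + 40 = 250
  break 2: 100 + 70 + 60 = 230
  break 3: 50 + 40 + 30 = 120
This matches the lower bound, so 3 is optimal.

3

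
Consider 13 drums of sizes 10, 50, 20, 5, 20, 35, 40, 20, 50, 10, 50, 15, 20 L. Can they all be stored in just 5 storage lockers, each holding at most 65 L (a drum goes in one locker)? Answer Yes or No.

Total = 345 L; ⌈345/65⌉ = 6.
At least 6 storage lockers are required, but only 5 are allowed.

No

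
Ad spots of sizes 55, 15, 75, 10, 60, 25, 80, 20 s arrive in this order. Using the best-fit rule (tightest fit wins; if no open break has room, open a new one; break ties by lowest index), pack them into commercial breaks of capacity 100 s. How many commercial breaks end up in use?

4

  55 → break 1 (new)  [load 55/100]
  15 → break 1  [load 70/100]
  75 → break 2 (new)  [load 75/100]
  10 → break 2  [load 85/100]
  60 → break 3 (new)  [load 60/100]
  25 → break 1  [load 95/100]
  80 → break 4 (new)  [load 80/100]
  20 → break 4  [load 100/100]
4 commercial breaks opened.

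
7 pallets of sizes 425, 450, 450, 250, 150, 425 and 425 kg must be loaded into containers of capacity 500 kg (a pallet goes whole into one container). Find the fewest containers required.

Total = 450 + 450 + 425 + 425 + 425 + 250 + 150 = 2575 kg.
Lower bound: ⌈2575/500⌉ = 6 containers.
A packing using 6 containers:
  container 1: 450 = 450
  container 2: 450 = 450
  container 3: 425 = 425
  container 4: 425 = 425
  container 5: 425 = 425
  container 6: 250 + 150 = 400
This matches the lower bound, so 6 is optimal.

6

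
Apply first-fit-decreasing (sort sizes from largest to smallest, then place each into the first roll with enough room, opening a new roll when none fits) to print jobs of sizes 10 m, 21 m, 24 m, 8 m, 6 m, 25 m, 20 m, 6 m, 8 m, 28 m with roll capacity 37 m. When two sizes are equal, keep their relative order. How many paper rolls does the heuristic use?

Sorted descending: 28, 25, 24, 21, 20, 10, 8, 8, 6, 6.
  28 → roll 1 (new)  [load 28/37]
  25 → roll 2 (new)  [load 25/37]
  24 → roll 3 (new)  [load 24/37]
  21 → roll 4 (new)  [load 21/37]
  20 → roll 5 (new)  [load 20/37]
  10 → roll 2  [load 35/37]
  8 → roll 1  [load 36/37]
  8 → roll 3  [load 32/37]
  6 → roll 4  [load 27/37]
  6 → roll 4  [load 33/37]
5 paper rolls opened.

5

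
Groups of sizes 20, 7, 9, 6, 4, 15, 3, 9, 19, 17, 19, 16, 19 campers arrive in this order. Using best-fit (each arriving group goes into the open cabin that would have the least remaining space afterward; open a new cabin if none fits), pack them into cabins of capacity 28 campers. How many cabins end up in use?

  20 → cabin 1 (new)  [load 20/28]
  7 → cabin 1  [load 27/28]
  9 → cabin 2 (new)  [load 9/28]
  6 → cabin 2  [load 15/28]
  4 → cabin 2  [load 19/28]
  15 → cabin 3 (new)  [load 15/28]
  3 → cabin 2  [load 22/28]
  9 → cabin 3  [load 24/28]
  19 → cabin 4 (new)  [load 19/28]
  17 → cabin 5 (new)  [load 17/28]
  19 → cabin 6 (new)  [load 19/28]
  16 → cabin 7 (new)  [load 16/28]
  19 → cabin 8 (new)  [load 19/28]
8 cabins opened.

8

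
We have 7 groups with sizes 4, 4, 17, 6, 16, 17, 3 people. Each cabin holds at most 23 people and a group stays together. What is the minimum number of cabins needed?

3

Total = 17 + 17 + 16 + 6 + 4 + 4 + 3 = 67 people.
Lower bound: ⌈67/23⌉ = 3 cabins.
A packing using 3 cabins:
  cabin 1: 17 + 6 = 23
  cabin 2: 17 + 4 = 21
  cabin 3: 16 + 4 + 3 = 23
This matches the lower bound, so 3 is optimal.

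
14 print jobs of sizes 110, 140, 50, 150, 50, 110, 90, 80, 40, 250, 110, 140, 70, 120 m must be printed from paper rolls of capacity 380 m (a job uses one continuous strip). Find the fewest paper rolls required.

Total = 250 + 150 + 140 + 140 + 120 + 110 + 110 + 110 + 90 + 80 + 70 + 50 + 50 + 40 = 1510 m.
Lower bound: ⌈1510/380⌉ = 4 paper rolls.
A packing using 4 paper rolls:
  roll 1: 250 + 120 = 370
  roll 2: 150 + 140 + 90 = 380
  roll 3: 140 + 110 + 80 + 50 = 380
  roll 4: 110 + 110 + 70 + 50 + 40 = 380
This matches the lower bound, so 4 is optimal.

4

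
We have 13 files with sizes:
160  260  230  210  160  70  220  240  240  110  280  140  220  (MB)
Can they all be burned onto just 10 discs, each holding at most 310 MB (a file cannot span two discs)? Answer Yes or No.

A valid assignment using 10 discs:
  disc 1: 280 = 280
  disc 2: 260 = 260
  disc 3: 240 + 70 = 310
  disc 4: 240 = 240
  disc 5: 230 = 230
  disc 6: 220 = 220
  disc 7: 220 = 220
  disc 8: 210 = 210
  disc 9: 160 + 140 = 300
  disc 10: 160 + 110 = 270
Every load is within 310 MB, so 10 discs suffice.

Yes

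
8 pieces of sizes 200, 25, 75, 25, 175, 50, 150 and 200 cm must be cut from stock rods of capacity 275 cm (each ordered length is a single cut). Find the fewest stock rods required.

Total = 200 + 200 + 175 + 150 + 75 + 50 + 25 + 25 = 900 cm.
Lower bound: ⌈900/275⌉ = 4 stock rods.
A packing using 4 stock rods:
  stock rod 1: 200 + 75 = 275
  stock rod 2: 200 + 50 + 25 = 275
  stock rod 3: 175 + 25 = 200
  stock rod 4: 150 = 150
This matches the lower bound, so 4 is optimal.

4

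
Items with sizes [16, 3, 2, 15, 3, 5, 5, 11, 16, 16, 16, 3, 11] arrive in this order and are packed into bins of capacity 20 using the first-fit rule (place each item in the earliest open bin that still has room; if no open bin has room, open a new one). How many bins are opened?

8

  16 → bin 1 (new)  [load 16/20]
  3 → bin 1  [load 19/20]
  2 → bin 2 (new)  [load 2/20]
  15 → bin 2  [load 17/20]
  3 → bin 2  [load 20/20]
  5 → bin 3 (new)  [load 5/20]
  5 → bin 3  [load 10/20]
  11 → bin 4 (new)  [load 11/20]
  16 → bin 5 (new)  [load 16/20]
  16 → bin 6 (new)  [load 16/20]
  16 → bin 7 (new)  [load 16/20]
  3 → bin 3  [load 13/20]
  11 → bin 8 (new)  [load 11/20]
8 bins opened.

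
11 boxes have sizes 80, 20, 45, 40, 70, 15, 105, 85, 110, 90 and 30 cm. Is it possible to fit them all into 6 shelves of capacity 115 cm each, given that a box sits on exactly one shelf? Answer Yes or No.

No

Total = 690 cm; ⌈690/115⌉ = 6.
The bound of 6 does not rule out 6, but exhaustive search shows no assignment into 6 shelves of capacity 115 cm exists — the minimum is 7.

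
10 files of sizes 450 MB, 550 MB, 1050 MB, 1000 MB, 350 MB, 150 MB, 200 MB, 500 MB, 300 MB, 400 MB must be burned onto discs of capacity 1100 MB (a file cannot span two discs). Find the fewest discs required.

Total = 1050 + 1000 + 550 + 500 + 450 + 400 + 350 + 300 + 200 + 150 = 4950 MB.
Lower bound: ⌈4950/1100⌉ = 5 discs.
A packing using 5 discs:
  disc 1: 1050 = 1050
  disc 2: 1000 = 1000
  disc 3: 550 + 500 = 1050
  disc 4: 450 + 400 + 200 = 1050
  disc 5: 350 + 300 + 150 = 800
This matches the lower bound, so 5 is optimal.

5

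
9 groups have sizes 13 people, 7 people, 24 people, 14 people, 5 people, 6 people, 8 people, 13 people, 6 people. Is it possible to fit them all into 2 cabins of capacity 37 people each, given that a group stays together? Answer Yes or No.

No

Total = 96 people; ⌈96/37⌉ = 3.
At least 3 cabins are required, but only 2 are allowed.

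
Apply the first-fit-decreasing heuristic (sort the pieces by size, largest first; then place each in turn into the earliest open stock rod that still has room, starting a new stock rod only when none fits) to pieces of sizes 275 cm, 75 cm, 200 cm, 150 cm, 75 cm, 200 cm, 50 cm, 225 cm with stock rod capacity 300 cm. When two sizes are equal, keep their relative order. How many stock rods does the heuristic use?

Sorted descending: 275, 225, 200, 200, 150, 75, 75, 50.
  275 → stock rod 1 (new)  [load 275/300]
  225 → stock rod 2 (new)  [load 225/300]
  200 → stock rod 3 (new)  [load 200/300]
  200 → stock rod 4 (new)  [load 200/300]
  150 → stock rod 5 (new)  [load 150/300]
  75 → stock rod 2  [load 300/300]
  75 → stock rod 3  [load 275/300]
  50 → stock rod 4  [load 250/300]
5 stock rods opened.

5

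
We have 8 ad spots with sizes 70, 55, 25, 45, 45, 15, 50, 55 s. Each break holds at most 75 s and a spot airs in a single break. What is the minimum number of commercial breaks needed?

6

Total = 70 + 55 + 55 + 50 + 45 + 45 + 25 + 15 = 360 s.
Lower bound: ⌈360/75⌉ = 5 commercial breaks.
Also, 6 ad spots each exceed 75/2 s, and no two of those can share a break, so at least 6 commercial breaks are needed.
A packing using 6 commercial breaks:
  break 1: 70 = 70
  break 2: 55 + 15 = 70
  break 3: 55 = 55
  break 4: 50 + 25 = 75
  break 5: 45 = 45
  break 6: 45 = 45
This matches the lower bound, so 6 is optimal.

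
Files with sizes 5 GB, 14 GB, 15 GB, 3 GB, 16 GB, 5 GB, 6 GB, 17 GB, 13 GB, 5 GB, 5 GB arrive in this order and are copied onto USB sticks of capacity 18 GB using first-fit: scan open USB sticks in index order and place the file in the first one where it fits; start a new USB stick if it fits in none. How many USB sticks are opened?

7

  5 → USB stick 1 (new)  [load 5/18]
  14 → USB stick 2 (new)  [load 14/18]
  15 → USB stick 3 (new)  [load 15/18]
  3 → USB stick 1  [load 8/18]
  16 → USB stick 4 (new)  [load 16/18]
  5 → USB stick 1  [load 13/18]
  6 → USB stick 5 (new)  [load 6/18]
  17 → USB stick 6 (new)  [load 17/18]
  13 → USB stick 7 (new)  [load 13/18]
  5 → USB stick 1  [load 18/18]
  5 → USB stick 5  [load 11/18]
7 USB sticks opened.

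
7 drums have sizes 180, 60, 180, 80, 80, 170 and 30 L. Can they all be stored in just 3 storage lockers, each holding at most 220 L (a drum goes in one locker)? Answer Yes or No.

No

Total = 780 L; ⌈780/220⌉ = 4.
At least 4 storage lockers are required, but only 3 are allowed.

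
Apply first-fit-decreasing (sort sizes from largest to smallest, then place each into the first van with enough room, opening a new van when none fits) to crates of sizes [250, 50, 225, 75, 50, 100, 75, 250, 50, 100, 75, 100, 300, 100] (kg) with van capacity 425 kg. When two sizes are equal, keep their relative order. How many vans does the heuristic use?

5

Sorted descending: 300, 250, 250, 225, 100, 100, 100, 100, 75, 75, 75, 50, 50, 50.
  300 → van 1 (new)  [load 300/425]
  250 → van 2 (new)  [load 250/425]
  250 → van 3 (new)  [load 250/425]
  225 → van 4 (new)  [load 225/425]
  100 → van 1  [load 400/425]
  100 → van 2  [load 350/425]
  100 → van 3  [load 350/425]
  100 → van 4  [load 325/425]
  75 → van 2  [load 425/425]
  75 → van 3  [load 425/425]
  75 → van 4  [load 400/425]
  50 → van 5 (new)  [load 50/425]
  50 → van 5  [load 100/425]
  50 → van 5  [load 150/425]
5 vans opened.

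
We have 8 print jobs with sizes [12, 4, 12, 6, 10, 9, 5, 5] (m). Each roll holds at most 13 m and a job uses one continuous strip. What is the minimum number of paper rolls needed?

6

Total = 12 + 12 + 10 + 9 + 6 + 5 + 5 + 4 = 63 m.
Lower bound: ⌈63/13⌉ = 5 paper rolls.
A packing using 6 paper rolls:
  roll 1: 12 = 12
  roll 2: 12 = 12
  roll 3: 10 = 10
  roll 4: 9 + 4 = 13
  roll 5: 6 + 5 = 11
  roll 6: 5 = 5
No arrangement into 5 paper rolls stays within capacity, so 6 is optimal.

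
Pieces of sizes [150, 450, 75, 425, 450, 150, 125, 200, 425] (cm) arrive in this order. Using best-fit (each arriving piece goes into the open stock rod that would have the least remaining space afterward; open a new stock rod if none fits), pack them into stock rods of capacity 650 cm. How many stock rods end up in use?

4

  150 → stock rod 1 (new)  [load 150/650]
  450 → stock rod 1  [load 600/650]
  75 → stock rod 2 (new)  [load 75/650]
  425 → stock rod 2  [load 500/650]
  450 → stock rod 3 (new)  [load 450/650]
  150 → stock rod 2  [load 650/650]
  125 → stock rod 3  [load 575/650]
  200 → stock rod 4 (new)  [load 200/650]
  425 → stock rod 4  [load 625/650]
4 stock rods opened.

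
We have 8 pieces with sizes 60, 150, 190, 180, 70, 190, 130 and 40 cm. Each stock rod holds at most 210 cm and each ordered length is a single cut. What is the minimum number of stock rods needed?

Total = 190 + 190 + 180 + 150 + 130 + 70 + 60 + 40 = 1010 cm.
Lower bound: ⌈1010/210⌉ = 5 stock rods.
A packing using 6 stock rods:
  stock rod 1: 190 = 190
  stock rod 2: 190 = 190
  stock rod 3: 180 = 180
  stock rod 4: 150 + 60 = 210
  stock rod 5: 130 + 70 = 200
  stock rod 6: 40 = 40
No arrangement into 5 stock rods stays within capacity, so 6 is optimal.

6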